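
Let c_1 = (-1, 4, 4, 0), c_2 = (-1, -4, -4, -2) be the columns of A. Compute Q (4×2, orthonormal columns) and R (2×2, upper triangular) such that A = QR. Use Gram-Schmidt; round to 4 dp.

c_1 = (-1, 4, 4, 0); ‖c_1‖ = 5.7446, so e_1 = (-0.1741, 0.6963, 0.6963, 0.0000).
e_1·c_2 = (-0.1741)·(-1) + 0.6963·(-4) + 0.6963·(-4) + 0.0000·(-2) = -5.3964.
u_2 = c_2 + 5.3964·e_1 = (-1.9394, -0.2424, -0.2424, -2.0000).
‖u_2‖ = 2.8069, so e_2 = (-0.6909, -0.0864, -0.0864, -0.7125).

Q = [[-0.1741, -0.6909], [0.6963, -0.0864], [0.6963, -0.0864], [0.0000, -0.7125]], R = [[5.7446, -5.3964], [0.0000, 2.8069]]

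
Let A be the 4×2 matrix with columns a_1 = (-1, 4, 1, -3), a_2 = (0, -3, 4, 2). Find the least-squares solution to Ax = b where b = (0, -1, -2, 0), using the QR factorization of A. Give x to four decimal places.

a_1 = (-1, 4, 1, -3); ‖a_1‖ = 5.1962, so e_1 = (-0.1925, 0.7698, 0.1925, -0.5774).
e_1·a_2 = (-0.1925)·0 + 0.7698·(-3) + 0.1925·4 + (-0.5774)·2 = -2.6943.
u_2 = a_2 + 2.6943·e_1 = (-0.5185, -0.9259, 4.5185, 0.4444).
‖u_2‖ = 4.6627, so e_2 = (-0.1112, -0.1986, 0.9691, 0.0953).
Qᵀb = (-1.1547, -1.7396).
Back-substitute: x_2 = -1.7396/4.6627 = -0.3731.
x_1 = (-1.1547 + 2.6943·(-0.3731))/5.1962 = -0.4157.

x = (-0.4157, -0.3731)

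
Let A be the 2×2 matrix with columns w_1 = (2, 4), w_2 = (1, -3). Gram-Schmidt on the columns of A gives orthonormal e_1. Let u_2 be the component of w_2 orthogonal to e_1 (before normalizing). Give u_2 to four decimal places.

u_2 = (2.0000, -1.0000)

w_1 = (2, 4); ‖w_1‖ = 4.4721, so e_1 = (0.4472, 0.8944).
e_1·w_2 = 0.4472·1 + 0.8944·(-3) = -2.2361.
u_2 = w_2 + 2.2361·e_1 = (2.0000, -1.0000).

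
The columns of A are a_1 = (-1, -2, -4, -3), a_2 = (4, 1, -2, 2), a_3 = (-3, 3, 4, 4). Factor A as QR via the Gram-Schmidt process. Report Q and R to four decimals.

q_1 = a_1/‖a_1‖ = (-1, -2, -4, -3)/5.4772 = (-0.1826, -0.3651, -0.7303, -0.5477).
r_{12} = q_1·a_2 = -0.7303.
u_2 = a_2 + 0.7303·q_1 = (3.8667, 0.7333, -2.5333, 1.6000).
‖u_2‖ = 4.9464, so q_2 = (0.7817, 0.1483, -0.5122, 0.3235).
r_{13} = q_1·a_3 = -5.6598; r_{23} = q_2·a_3 = -2.6551.
u_3 = a_3 + 5.6598·q_1 + 2.6551·q_2 = (-1.9578, 1.3270, -1.4932, 1.7589).
‖u_3‖ = 3.3041, so q_3 = (-0.5925, 0.4016, -0.4519, 0.5323).

Q = [[-0.1826, 0.7817, -0.5925], [-0.3651, 0.1483, 0.4016], [-0.7303, -0.5122, -0.4519], [-0.5477, 0.3235, 0.5323]], R = [[5.4772, -0.7303, -5.6598], [0.0000, 4.9464, -2.6551], [0.0000, 0.0000, 3.3041]]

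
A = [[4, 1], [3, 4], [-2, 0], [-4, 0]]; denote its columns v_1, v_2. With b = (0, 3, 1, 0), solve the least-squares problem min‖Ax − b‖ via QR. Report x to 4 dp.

x = (-0.1434, 0.8409)

e_1 = v_1/‖v_1‖ = (4, 3, -2, -4)/6.7082 = (0.5963, 0.4472, -0.2981, -0.5963).
r_{12} = e_1·v_2 = 2.3851.
u_2 = v_2 − 2.3851·e_1 = (-0.4222, 2.9333, 0.7111, 1.4222).
‖u_2‖ = 3.3632, so e_2 = (-0.1255, 0.8722, 0.2114, 0.4229).
Qᵀb = (1.0435, 2.8280).
Back-substitute: x_2 = 2.8280/3.3632 = 0.8409.
x_1 = (1.0435 − 2.3851·0.8409)/6.7082 = -0.1434.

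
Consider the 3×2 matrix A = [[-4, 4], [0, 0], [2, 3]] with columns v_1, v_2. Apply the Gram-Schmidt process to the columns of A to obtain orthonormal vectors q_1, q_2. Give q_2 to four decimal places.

v_1 = (-4, 0, 2); ‖v_1‖ = 4.4721, so q_1 = (-0.8944, 0.0000, 0.4472).
q_1·v_2 = (-0.8944)·4 + 0.0000·0 + 0.4472·3 = -2.2361.
u_2 = v_2 + 2.2361·q_1 = (2.0000, 0.0000, 4.0000).
‖u_2‖ = 4.4721, so q_2 = (0.4472, 0.0000, 0.8944).

q_2 = (0.4472, 0.0000, 0.8944)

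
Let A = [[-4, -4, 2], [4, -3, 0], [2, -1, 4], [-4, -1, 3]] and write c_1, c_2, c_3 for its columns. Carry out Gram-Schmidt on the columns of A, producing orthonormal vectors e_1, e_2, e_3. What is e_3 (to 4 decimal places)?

c_1 = (-4, 4, 2, -4); ‖c_1‖ = 7.2111, so e_1 = (-0.5547, 0.5547, 0.2774, -0.5547).
e_1·c_2 = (-0.5547)·(-4) + 0.5547·(-3) + 0.2774·(-1) + (-0.5547)·(-1) = 0.8321.
u_2 = c_2 − 0.8321·e_1 = (-3.5385, -3.4615, -1.2308, -0.5385).
‖u_2‖ = 5.1291, so e_2 = (-0.6899, -0.6749, -0.2400, -0.1050).
e_1·c_3 = (-0.5547)·2 + 0.5547·0 + 0.2774·4 + (-0.5547)·3 = -1.6641; e_2·c_3 = (-0.6899)·2 + (-0.6749)·0 + (-0.2400)·4 + (-0.1050)·3 = -2.6545.
u_3 = c_3 + 1.6641·e_1 + 2.6545·e_2 = (-0.7544, -0.8684, 3.8246, 1.7982).
‖u_3‖ = 4.3800, so e_3 = (-0.1722, -0.1983, 0.8732, 0.4106).

e_3 = (-0.1722, -0.1983, 0.8732, 0.4106)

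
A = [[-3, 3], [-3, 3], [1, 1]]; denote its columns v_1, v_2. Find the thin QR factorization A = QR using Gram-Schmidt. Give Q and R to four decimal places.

e_1 = v_1/‖v_1‖ = (-3, -3, 1)/4.3589 = (-0.6882, -0.6882, 0.2294).
r_{12} = e_1·v_2 = -3.9001.
u_2 = v_2 + 3.9001·e_1 = (0.3158, 0.3158, 1.8947).
‖u_2‖ = 1.9467, so e_2 = (0.1622, 0.1622, 0.9733).

Q = [[-0.6882, 0.1622], [-0.6882, 0.1622], [0.2294, 0.9733]], R = [[4.3589, -3.9001], [0.0000, 1.9467]]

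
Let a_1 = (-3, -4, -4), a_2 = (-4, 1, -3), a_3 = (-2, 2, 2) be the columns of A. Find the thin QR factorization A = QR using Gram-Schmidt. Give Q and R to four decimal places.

a_1 = (-3, -4, -4); ‖a_1‖ = 6.4031, so e_1 = (-0.4685, -0.6247, -0.6247).
e_1·a_2 = (-0.4685)·(-4) + (-0.6247)·1 + (-0.6247)·(-3) = 3.1235.
u_2 = a_2 − 3.1235·e_1 = (-2.5366, 2.9512, -1.0488).
‖u_2‖ = 4.0304, so e_2 = (-0.6294, 0.7322, -0.2602).
e_1·a_3 = (-0.4685)·(-2) + (-0.6247)·2 + (-0.6247)·2 = -1.5617; e_2·a_3 = (-0.6294)·(-2) + 0.7322·2 + (-0.2602)·2 = 2.2028.
u_3 = a_3 + 1.5617·e_1 − 2.2028·e_2 = (-1.3453, -0.5886, 1.5976).
‖u_3‖ = 2.1700, so e_3 = (-0.6200, -0.2712, 0.7362).

Q = [[-0.4685, -0.6294, -0.6200], [-0.6247, 0.7322, -0.2712], [-0.6247, -0.2602, 0.7362]], R = [[6.4031, 3.1235, -1.5617], [0.0000, 4.0304, 2.2028], [0.0000, 0.0000, 2.1700]]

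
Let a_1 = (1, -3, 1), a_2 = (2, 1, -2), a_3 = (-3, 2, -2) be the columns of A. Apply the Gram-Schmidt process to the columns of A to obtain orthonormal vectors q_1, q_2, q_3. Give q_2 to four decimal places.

q_2 = (0.7946, 0.0636, -0.6039)

q_1 = a_1/‖a_1‖ = (1, -3, 1)/3.3166 = (0.3015, -0.9045, 0.3015).
r_{12} = q_1·a_2 = -0.9045.
u_2 = a_2 + 0.9045·q_1 = (2.2727, 0.1818, -1.7273).
‖u_2‖ = 2.8604, so q_2 = (0.7946, 0.0636, -0.6039).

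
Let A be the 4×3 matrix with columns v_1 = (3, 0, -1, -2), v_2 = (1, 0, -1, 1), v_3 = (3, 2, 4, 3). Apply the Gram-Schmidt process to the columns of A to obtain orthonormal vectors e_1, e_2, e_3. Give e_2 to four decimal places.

e_1 = v_1/‖v_1‖ = (3, 0, -1, -2)/3.7417 = (0.8018, 0.0000, -0.2673, -0.5345).
r_{12} = e_1·v_2 = 0.5345.
u_2 = v_2 − 0.5345·e_1 = (0.5714, 0.0000, -0.8571, 1.2857).
‖u_2‖ = 1.6475, so e_2 = (0.3468, 0.0000, -0.5203, 0.7804).

e_2 = (0.3468, 0.0000, -0.5203, 0.7804)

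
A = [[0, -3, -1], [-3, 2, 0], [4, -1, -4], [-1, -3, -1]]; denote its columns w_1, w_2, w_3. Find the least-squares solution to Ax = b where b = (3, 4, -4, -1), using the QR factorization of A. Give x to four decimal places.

x = (-1.1343, -0.0152, -0.1590)

w_1 = (0, -3, 4, -1); ‖w_1‖ = 5.0990, so q_1 = (0.0000, -0.5883, 0.7845, -0.1961).
q_1·w_2 = 0.0000·(-3) + (-0.5883)·2 + 0.7845·(-1) + (-0.1961)·(-3) = -1.3728.
u_2 = w_2 + 1.3728·q_1 = (-3.0000, 1.1923, 0.0769, -3.2692).
‖u_2‖ = 4.5951, so q_2 = (-0.6529, 0.2595, 0.0167, -0.7115).
q_1·w_3 = 0.0000·(-1) + (-0.5883)·0 + 0.7845·(-4) + (-0.1961)·(-1) = -2.9417; q_2·w_3 = (-0.6529)·(-1) + 0.2595·0 + 0.0167·(-4) + (-0.7115)·(-1) = 1.2974.
u_3 = w_3 + 2.9417·q_1 − 1.2974·q_2 = (-0.1530, -2.0674, -1.7140, -0.6539).
‖u_3‖ = 2.7682, so q_3 = (-0.0553, -0.7468, -0.6192, -0.2362).
Qᵀb = (-5.2951, -0.2762, -0.4402).
Back-substitute: x_3 = -0.4402/2.7682 = -0.1590.
x_2 = (-0.2762 − 1.2974·(-0.1590))/4.5951 = -0.0152.
x_1 = (-5.2951 + 1.3728·(-0.0152) + 2.9417·(-0.1590))/5.0990 = -1.1343.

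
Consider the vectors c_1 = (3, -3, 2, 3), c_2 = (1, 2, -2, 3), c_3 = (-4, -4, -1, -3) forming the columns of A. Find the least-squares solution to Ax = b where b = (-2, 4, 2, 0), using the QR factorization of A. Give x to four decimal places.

x = (-0.6409, -0.4712, -0.6191)

e_1 = c_1/‖c_1‖ = (3, -3, 2, 3)/5.5678 = (0.5388, -0.5388, 0.3592, 0.5388).
r_{12} = e_1·c_2 = 0.3592.
u_2 = c_2 − 0.3592·e_1 = (0.8065, 2.1935, -2.1290, 2.8065).
‖u_2‖ = 4.2274, so e_2 = (0.1908, 0.5189, -0.5036, 0.6639).
r_{13} = e_1·c_3 = -1.9757; r_{23} = e_2·c_3 = -4.3266.
u_3 = c_3 + 1.9757·e_1 + 4.3266·e_2 = (-2.1101, -2.8195, -2.4693, 0.9368).
‖u_3‖ = 4.4020, so e_3 = (-0.4794, -0.6405, -0.5610, 0.2128).
Qᵀb = (-2.5145, 0.6868, -2.7252).
Back-substitute: x_3 = -2.7252/4.4020 = -0.6191.
x_2 = (0.6868 + 4.3266·(-0.6191))/4.2274 = -0.4712.
x_1 = (-2.5145 − 0.3592·(-0.4712) + 1.9757·(-0.6191))/5.5678 = -0.6409.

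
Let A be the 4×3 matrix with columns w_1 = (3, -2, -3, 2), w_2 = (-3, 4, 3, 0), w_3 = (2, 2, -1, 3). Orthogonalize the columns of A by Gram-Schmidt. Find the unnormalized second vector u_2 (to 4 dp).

u_2 = (0.0000, 2.0000, 0.0000, 2.0000)

w_1 = (3, -2, -3, 2); ‖w_1‖ = 5.0990, so e_1 = (0.5883, -0.3922, -0.5883, 0.3922).
e_1·w_2 = 0.5883·(-3) + (-0.3922)·4 + (-0.5883)·3 + 0.3922·0 = -5.0990.
u_2 = w_2 + 5.0990·e_1 = (0.0000, 2.0000, 0.0000, 2.0000).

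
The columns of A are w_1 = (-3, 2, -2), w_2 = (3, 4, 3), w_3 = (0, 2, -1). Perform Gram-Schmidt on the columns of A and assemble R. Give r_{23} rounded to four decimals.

r_{23} = 1.3392

w_1 = (-3, 2, -2); ‖w_1‖ = 4.1231, so q_1 = (-0.7276, 0.4851, -0.4851).
q_1·w_2 = (-0.7276)·3 + 0.4851·4 + (-0.4851)·3 = -1.6977.
u_2 = w_2 + 1.6977·q_1 = (1.7647, 4.8235, 2.1765).
‖u_2‖ = 5.5783, so q_2 = (0.3164, 0.8647, 0.3902).
r_{23} = q_2·w_3 = 1.3392.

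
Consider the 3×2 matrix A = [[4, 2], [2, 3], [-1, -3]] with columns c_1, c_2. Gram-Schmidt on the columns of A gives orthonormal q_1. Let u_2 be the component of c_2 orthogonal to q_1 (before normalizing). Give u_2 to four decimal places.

q_1 = c_1/‖c_1‖ = (4, 2, -1)/4.5826 = (0.8729, 0.4364, -0.2182).
r_{12} = q_1·c_2 = 3.7097.
u_2 = c_2 − 3.7097·q_1 = (-1.2381, 1.3810, -2.1905).

u_2 = (-1.2381, 1.3810, -2.1905)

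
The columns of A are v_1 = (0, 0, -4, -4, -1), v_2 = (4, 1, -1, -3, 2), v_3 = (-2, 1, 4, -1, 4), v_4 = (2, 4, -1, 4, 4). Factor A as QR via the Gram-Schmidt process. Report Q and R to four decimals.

Q = [[0.0000, 0.7990, -0.5786, -0.1626], [0.0000, 0.1998, 0.1368, 0.5895], [-0.6963, 0.1392, 0.3512, -0.5282], [-0.6963, -0.2603, -0.4853, 0.4267], [-0.1741, 0.4843, 0.5364, 0.4062]], R = [[5.7446, 2.4371, -2.7852, -2.7852], [0.0000, 5.0061, 1.3559, 3.1538], [0.0000, 0.0000, 5.3295, -0.7569], [0.0000, 0.0000, 0.0000, 5.8927]]

q_1 = v_1/‖v_1‖ = (0, 0, -4, -4, -1)/5.7446 = (0.0000, 0.0000, -0.6963, -0.6963, -0.1741).
r_{12} = q_1·v_2 = 2.4371.
u_2 = v_2 − 2.4371·q_1 = (4.0000, 1.0000, 0.6970, -1.3030, 2.4242).
‖u_2‖ = 5.0061, so q_2 = (0.7990, 0.1998, 0.1392, -0.2603, 0.4843).
r_{13} = q_1·v_3 = -2.7852; r_{23} = q_2·v_3 = 1.3559.
u_3 = v_3 + 2.7852·q_1 − 1.3559·q_2 = (-3.0834, 0.7291, 1.8718, -2.5865, 2.8585).
‖u_3‖ = 5.3295, so q_3 = (-0.5786, 0.1368, 0.3512, -0.4853, 0.5364).
r_{14} = q_1·v_4 = -2.7852; r_{24} = q_2·v_4 = 3.1538; r_{34} = q_3·v_4 = -0.7569.
u_4 = v_4 + 2.7852·q_1 − 3.1538·q_2 + 0.7569·q_3 = (-0.9579, 3.4736, -3.1126, 2.5142, 2.3939).
‖u_4‖ = 5.8927, so q_4 = (-0.1626, 0.5895, -0.5282, 0.4267, 0.4062).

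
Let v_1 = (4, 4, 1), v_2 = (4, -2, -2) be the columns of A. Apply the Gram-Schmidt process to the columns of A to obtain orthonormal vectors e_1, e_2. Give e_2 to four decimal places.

e_1 = v_1/‖v_1‖ = (4, 4, 1)/5.7446 = (0.6963, 0.6963, 0.1741).
r_{12} = e_1·v_2 = 1.0445.
u_2 = v_2 − 1.0445·e_1 = (3.2727, -2.7273, -2.1818).
‖u_2‖ = 4.7863, so e_2 = (0.6838, -0.5698, -0.4558).

e_2 = (0.6838, -0.5698, -0.4558)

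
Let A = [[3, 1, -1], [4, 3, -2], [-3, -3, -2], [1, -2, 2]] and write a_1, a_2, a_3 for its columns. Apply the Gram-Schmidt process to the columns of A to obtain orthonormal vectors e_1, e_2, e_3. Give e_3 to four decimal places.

e_1 = a_1/‖a_1‖ = (3, 4, -3, 1)/5.9161 = (0.5071, 0.6761, -0.5071, 0.1690).
r_{12} = e_1·a_2 = 3.7187.
u_2 = a_2 − 3.7187·e_1 = (-0.8857, 0.4857, -1.1143, -2.6286).
‖u_2‖ = 3.0284, so e_2 = (-0.2925, 0.1604, -0.3679, -0.8680).
r_{13} = e_1·a_3 = -0.5071; r_{23} = e_2·a_3 = -1.0283.
u_3 = a_3 + 0.5071·e_1 + 1.0283·e_2 = (-1.0436, -1.4922, -2.6355, 1.1931).
‖u_3‖ = 3.4184, so e_3 = (-0.3053, -0.4365, -0.7710, 0.3490).

e_3 = (-0.3053, -0.4365, -0.7710, 0.3490)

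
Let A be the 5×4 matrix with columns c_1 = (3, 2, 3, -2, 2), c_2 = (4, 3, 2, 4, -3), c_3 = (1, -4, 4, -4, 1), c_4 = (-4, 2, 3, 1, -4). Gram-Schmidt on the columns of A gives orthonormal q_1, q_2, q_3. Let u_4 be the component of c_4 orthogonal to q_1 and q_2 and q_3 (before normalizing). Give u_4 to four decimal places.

c_1 = (3, 2, 3, -2, 2); ‖c_1‖ = 5.4772, so q_1 = (0.5477, 0.3651, 0.5477, -0.3651, 0.3651).
q_1·c_2 = 0.5477·4 + 0.3651·3 + 0.5477·2 + (-0.3651)·4 + 0.3651·(-3) = 1.8257.
u_2 = c_2 − 1.8257·q_1 = (3.0000, 2.3333, 1.0000, 4.6667, -3.6667).
‖u_2‖ = 7.1181, so q_2 = (0.4215, 0.3278, 0.1405, 0.6556, -0.5151).
q_1·c_3 = 0.5477·1 + 0.3651·(-4) + 0.5477·4 + (-0.3651)·(-4) + 0.3651·1 = 3.1038; q_2·c_3 = 0.4215·1 + 0.3278·(-4) + 0.1405·4 + 0.6556·(-4) + (-0.5151)·1 = -3.4654.
u_3 = c_3 − 3.1038·q_1 + 3.4654·q_2 = (0.7605, -3.9974, 2.7868, -0.5947, -1.9184).
‖u_3‖ = 5.3252, so q_3 = (0.1428, -0.7506, 0.5233, -0.1117, -0.3603).
q_1·c_4 = 0.5477·(-4) + 0.3651·2 + 0.5477·3 + (-0.3651)·1 + 0.3651·(-4) = -1.6432; q_2·c_4 = 0.4215·(-4) + 0.3278·2 + 0.1405·3 + 0.6556·1 + (-0.5151)·(-4) = 2.1073; q_3·c_4 = 0.1428·(-4) + (-0.7506)·2 + 0.5233·3 + (-0.1117)·1 + (-0.3603)·(-4) = 0.8268.
u_4 = c_4 + 1.6432·q_1 − 2.1073·q_2 − 0.8268·q_3 = (-4.1062, 2.5298, 3.1713, -0.8892, -2.0166).

u_4 = (-4.1062, 2.5298, 3.1713, -0.8892, -2.0166)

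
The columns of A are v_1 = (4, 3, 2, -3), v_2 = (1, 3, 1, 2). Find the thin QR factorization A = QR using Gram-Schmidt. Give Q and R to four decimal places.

Q = [[0.6489, 0.0147], [0.4867, 0.6382], [0.3244, 0.1467], [-0.4867, 0.7556]], R = [[6.1644, 1.4600], [0.0000, 3.5873]]

v_1 = (4, 3, 2, -3); ‖v_1‖ = 6.1644, so e_1 = (0.6489, 0.4867, 0.3244, -0.4867).
e_1·v_2 = 0.6489·1 + 0.4867·3 + 0.3244·1 + (-0.4867)·2 = 1.4600.
u_2 = v_2 − 1.4600·e_1 = (0.0526, 2.2895, 0.5263, 2.7105).
‖u_2‖ = 3.5873, so e_2 = (0.0147, 0.6382, 0.1467, 0.7556).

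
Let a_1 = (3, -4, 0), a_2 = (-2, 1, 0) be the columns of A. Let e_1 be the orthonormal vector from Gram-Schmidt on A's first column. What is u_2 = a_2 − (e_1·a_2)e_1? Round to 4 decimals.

a_1 = (3, -4, 0); ‖a_1‖ = 5.0000, so e_1 = (0.6000, -0.8000, 0.0000).
e_1·a_2 = 0.6000·(-2) + (-0.8000)·1 + 0.0000·0 = -2.0000.
u_2 = a_2 + 2.0000·e_1 = (-0.8000, -0.6000, 0.0000).

u_2 = (-0.8000, -0.6000, 0.0000)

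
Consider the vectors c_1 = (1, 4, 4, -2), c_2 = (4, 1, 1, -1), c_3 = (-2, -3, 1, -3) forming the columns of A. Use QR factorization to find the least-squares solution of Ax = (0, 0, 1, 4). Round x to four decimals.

c_1 = (1, 4, 4, -2); ‖c_1‖ = 6.0828, so e_1 = (0.1644, 0.6576, 0.6576, -0.3288).
e_1·c_2 = 0.1644·4 + 0.6576·1 + 0.6576·1 + (-0.3288)·(-1) = 2.3016.
u_2 = c_2 − 2.3016·e_1 = (3.6216, -0.5135, -0.5135, -0.2432).
‖u_2‖ = 3.7017, so e_2 = (0.9784, -0.1387, -0.1387, -0.0657).
e_1·c_3 = 0.1644·(-2) + 0.6576·(-3) + 0.6576·1 + (-0.3288)·(-3) = -0.6576; e_2·c_3 = 0.9784·(-2) + (-0.1387)·(-3) + (-0.1387)·1 + (-0.0657)·(-3) = -1.4821.
u_3 = c_3 + 0.6576·e_1 + 1.4821·e_2 = (-0.4418, -2.7732, 1.2268, -3.3136).
‖u_3‖ = 4.5134, so e_3 = (-0.0979, -0.6144, 0.2718, -0.7342).
Qᵀb = (-0.6576, -0.4016, -2.6649).
Back-substitute: x_3 = -2.6649/4.5134 = -0.5904.
x_2 = (-0.4016 + 1.4821·(-0.5904))/3.7017 = -0.3449.
x_1 = (-0.6576 − 2.3016·(-0.3449) + 0.6576·(-0.5904))/6.0828 = -0.0414.

x = (-0.0414, -0.3449, -0.5904)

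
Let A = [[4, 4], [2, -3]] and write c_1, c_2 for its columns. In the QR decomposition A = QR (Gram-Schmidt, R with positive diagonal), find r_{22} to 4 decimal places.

r_{22} = 4.4721

c_1 = (4, 2); ‖c_1‖ = 4.4721, so q_1 = (0.8944, 0.4472).
q_1·c_2 = 0.8944·4 + 0.4472·(-3) = 2.2361.
u_2 = c_2 − 2.2361·q_1 = (2.0000, -4.0000).
r_{22} = ‖u_2‖ = 4.4721.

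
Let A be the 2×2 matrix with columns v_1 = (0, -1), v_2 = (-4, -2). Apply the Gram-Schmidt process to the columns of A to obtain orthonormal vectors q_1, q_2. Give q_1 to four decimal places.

q_1 = v_1/‖v_1‖ = (0, -1)/1.0000 = (0.0000, -1.0000).

q_1 = (0.0000, -1.0000)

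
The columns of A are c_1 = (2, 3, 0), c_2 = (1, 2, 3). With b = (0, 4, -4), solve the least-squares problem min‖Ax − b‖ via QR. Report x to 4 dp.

c_1 = (2, 3, 0); ‖c_1‖ = 3.6056, so e_1 = (0.5547, 0.8321, 0.0000).
e_1·c_2 = 0.5547·1 + 0.8321·2 + 0.0000·3 = 2.2188.
u_2 = c_2 − 2.2188·e_1 = (-0.2308, 0.1538, 3.0000).
‖u_2‖ = 3.0128, so e_2 = (-0.0766, 0.0511, 0.9958).
Qᵀb = (3.3282, -3.7788).
Back-substitute: x_2 = -3.7788/3.0128 = -1.2542.
x_1 = (3.3282 − 2.2188·(-1.2542))/3.6056 = 1.6949.

x = (1.6949, -1.2542)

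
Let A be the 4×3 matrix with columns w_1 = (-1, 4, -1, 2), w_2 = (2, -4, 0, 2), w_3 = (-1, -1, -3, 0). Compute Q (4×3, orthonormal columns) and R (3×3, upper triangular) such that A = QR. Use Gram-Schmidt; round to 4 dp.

e_1 = w_1/‖w_1‖ = (-1, 4, -1, 2)/4.6904 = (-0.2132, 0.8528, -0.2132, 0.4264).
r_{12} = e_1·w_2 = -2.9848.
u_2 = w_2 + 2.9848·e_1 = (1.3636, -1.4545, -0.6364, 3.2727).
‖u_2‖ = 3.8847, so e_2 = (0.3510, -0.3744, -0.1638, 0.8425).
r_{13} = e_1·w_3 = 0.0000; r_{23} = e_2·w_3 = 0.5148.
u_3 = w_3 − 0.0000·e_1 − 0.5148·e_2 = (-1.1807, -0.8072, -2.9157, -0.4337).
‖u_3‖ = 3.2764, so e_3 = (-0.3604, -0.2464, -0.8899, -0.1324).

Q = [[-0.2132, 0.3510, -0.3604], [0.8528, -0.3744, -0.2464], [-0.2132, -0.1638, -0.8899], [0.4264, 0.8425, -0.1324]], R = [[4.6904, -2.9848, 0.0000], [0.0000, 3.8847, 0.5148], [0.0000, 0.0000, 3.2764]]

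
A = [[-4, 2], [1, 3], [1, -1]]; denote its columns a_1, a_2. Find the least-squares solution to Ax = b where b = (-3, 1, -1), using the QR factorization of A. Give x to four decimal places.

q_1 = a_1/‖a_1‖ = (-4, 1, 1)/4.2426 = (-0.9428, 0.2357, 0.2357).
r_{12} = q_1·a_2 = -1.4142.
u_2 = a_2 + 1.4142·q_1 = (0.6667, 3.3333, -0.6667).
‖u_2‖ = 3.4641, so q_2 = (0.1925, 0.9623, -0.1925).
Qᵀb = (2.8284, 0.5774).
Back-substitute: x_2 = 0.5774/3.4641 = 0.1667.
x_1 = (2.8284 + 1.4142·0.1667)/4.2426 = 0.7222.

x = (0.7222, 0.1667)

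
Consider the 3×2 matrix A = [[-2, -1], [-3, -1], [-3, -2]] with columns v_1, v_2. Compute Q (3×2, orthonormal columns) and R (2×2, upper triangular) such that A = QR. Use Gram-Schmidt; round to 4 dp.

Q = [[-0.4264, 0.0000], [-0.6396, 0.7071], [-0.6396, -0.7071]], R = [[4.6904, 2.3452], [0.0000, 0.7071]]

v_1 = (-2, -3, -3); ‖v_1‖ = 4.6904, so e_1 = (-0.4264, -0.6396, -0.6396).
e_1·v_2 = (-0.4264)·(-1) + (-0.6396)·(-1) + (-0.6396)·(-2) = 2.3452.
u_2 = v_2 − 2.3452·e_1 = (0.0000, 0.5000, -0.5000).
‖u_2‖ = 0.7071, so e_2 = (0.0000, 0.7071, -0.7071).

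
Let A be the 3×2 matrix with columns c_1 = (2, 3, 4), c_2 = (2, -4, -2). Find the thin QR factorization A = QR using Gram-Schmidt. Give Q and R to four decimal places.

Q = [[0.3714, 0.7967], [0.5571, -0.6020], [0.7428, 0.0531]], R = [[5.3852, -2.9711], [0.0000, 3.8952]]

c_1 = (2, 3, 4); ‖c_1‖ = 5.3852, so e_1 = (0.3714, 0.5571, 0.7428).
e_1·c_2 = 0.3714·2 + 0.5571·(-4) + 0.7428·(-2) = -2.9711.
u_2 = c_2 + 2.9711·e_1 = (3.1034, -2.3448, 0.2069).
‖u_2‖ = 3.8952, so e_2 = (0.7967, -0.6020, 0.0531).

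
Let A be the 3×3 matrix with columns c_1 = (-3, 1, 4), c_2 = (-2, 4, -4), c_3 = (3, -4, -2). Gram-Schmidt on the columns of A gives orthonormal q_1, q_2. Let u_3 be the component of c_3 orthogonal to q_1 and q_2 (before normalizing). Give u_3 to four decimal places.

c_1 = (-3, 1, 4); ‖c_1‖ = 5.0990, so q_1 = (-0.5883, 0.1961, 0.7845).
q_1·c_2 = (-0.5883)·(-2) + 0.1961·4 + 0.7845·(-4) = -1.1767.
u_2 = c_2 + 1.1767·q_1 = (-2.6923, 4.2308, -3.0769).
‖u_2‖ = 5.8835, so q_2 = (-0.4576, 0.7191, -0.5230).
q_1·c_3 = (-0.5883)·3 + 0.1961·(-4) + 0.7845·(-2) = -4.1184; q_2·c_3 = (-0.4576)·3 + 0.7191·(-4) + (-0.5230)·(-2) = -3.2032.
u_3 = c_3 + 4.1184·q_1 + 3.2032·q_2 = (-0.8889, -0.8889, -0.4444).

u_3 = (-0.8889, -0.8889, -0.4444)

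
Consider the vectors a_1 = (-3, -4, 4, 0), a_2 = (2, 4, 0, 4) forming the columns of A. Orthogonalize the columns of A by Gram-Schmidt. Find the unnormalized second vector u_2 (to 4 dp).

a_1 = (-3, -4, 4, 0); ‖a_1‖ = 6.4031, so q_1 = (-0.4685, -0.6247, 0.6247, 0.0000).
q_1·a_2 = (-0.4685)·2 + (-0.6247)·4 + 0.6247·0 + 0.0000·4 = -3.4358.
u_2 = a_2 + 3.4358·q_1 = (0.3902, 1.8537, 2.1463, 4.0000).

u_2 = (0.3902, 1.8537, 2.1463, 4.0000)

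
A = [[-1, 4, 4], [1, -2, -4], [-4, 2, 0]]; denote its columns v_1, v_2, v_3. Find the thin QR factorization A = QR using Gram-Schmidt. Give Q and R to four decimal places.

Q = [[-0.2357, 0.8899, -0.3906], [0.2357, -0.3375, -0.9113], [-0.9428, -0.3069, -0.1302]], R = [[4.2426, -3.2998, -1.8856], [0.0000, 3.6209, 4.9097], [0.0000, 0.0000, 2.0830]]

e_1 = v_1/‖v_1‖ = (-1, 1, -4)/4.2426 = (-0.2357, 0.2357, -0.9428).
r_{12} = e_1·v_2 = -3.2998.
u_2 = v_2 + 3.2998·e_1 = (3.2222, -1.2222, -1.1111).
‖u_2‖ = 3.6209, so e_2 = (0.8899, -0.3375, -0.3069).
r_{13} = e_1·v_3 = -1.8856; r_{23} = e_2·v_3 = 4.9097.
u_3 = v_3 + 1.8856·e_1 − 4.9097·e_2 = (-0.8136, -1.8983, -0.2712).
‖u_3‖ = 2.0830, so e_3 = (-0.3906, -0.9113, -0.1302).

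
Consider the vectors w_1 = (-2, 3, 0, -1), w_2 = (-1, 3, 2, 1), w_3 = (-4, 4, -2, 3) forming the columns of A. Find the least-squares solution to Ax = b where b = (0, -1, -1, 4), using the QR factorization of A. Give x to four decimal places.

w_1 = (-2, 3, 0, -1); ‖w_1‖ = 3.7417, so q_1 = (-0.5345, 0.8018, 0.0000, -0.2673).
q_1·w_2 = (-0.5345)·(-1) + 0.8018·3 + 0.0000·2 + (-0.2673)·1 = 2.6726.
u_2 = w_2 − 2.6726·q_1 = (0.4286, 0.8571, 2.0000, 1.7143).
‖u_2‖ = 2.8031, so q_2 = (0.1529, 0.3058, 0.7135, 0.6116).
q_1·w_3 = (-0.5345)·(-4) + 0.8018·4 + 0.0000·(-2) + (-0.2673)·3 = 4.5434; q_2·w_3 = 0.1529·(-4) + 0.3058·4 + 0.7135·(-2) + 0.6116·3 = 1.0193.
u_3 = w_3 − 4.5434·q_1 − 1.0193·q_2 = (-1.7273, 0.0455, -2.7273, 3.5909).
‖u_3‖ = 4.8289, so q_3 = (-0.3577, 0.0094, -0.5648, 0.7436).
Qᵀb = (-1.8708, 1.4270, 3.5299).
Back-substitute: x_3 = 3.5299/4.8289 = 0.7310.
x_2 = (1.4270 − 1.0193·0.7310)/2.8031 = 0.2433.
x_1 = (-1.8708 − 2.6726·0.2433 − 4.5434·0.7310)/3.7417 = -1.5614.

x = (-1.5614, 0.2433, 0.7310)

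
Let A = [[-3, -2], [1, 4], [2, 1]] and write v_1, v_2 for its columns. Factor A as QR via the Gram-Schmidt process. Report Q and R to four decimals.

Q = [[-0.8018, 0.1746], [0.2673, 0.9602], [0.5345, -0.2182]], R = [[3.7417, 3.2071], [0.0000, 3.2733]]

v_1 = (-3, 1, 2); ‖v_1‖ = 3.7417, so q_1 = (-0.8018, 0.2673, 0.5345).
q_1·v_2 = (-0.8018)·(-2) + 0.2673·4 + 0.5345·1 = 3.2071.
u_2 = v_2 − 3.2071·q_1 = (0.5714, 3.1429, -0.7143).
‖u_2‖ = 3.2733, so q_2 = (0.1746, 0.9602, -0.2182).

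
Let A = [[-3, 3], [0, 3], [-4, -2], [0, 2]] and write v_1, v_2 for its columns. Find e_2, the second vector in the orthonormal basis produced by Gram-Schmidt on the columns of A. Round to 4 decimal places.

e_2 = (0.5652, 0.5888, -0.4239, 0.3925)

e_1 = v_1/‖v_1‖ = (-3, 0, -4, 0)/5.0000 = (-0.6000, 0.0000, -0.8000, 0.0000).
r_{12} = e_1·v_2 = -0.2000.
u_2 = v_2 + 0.2000·e_1 = (2.8800, 3.0000, -2.1600, 2.0000).
‖u_2‖ = 5.0951, so e_2 = (0.5652, 0.5888, -0.4239, 0.3925).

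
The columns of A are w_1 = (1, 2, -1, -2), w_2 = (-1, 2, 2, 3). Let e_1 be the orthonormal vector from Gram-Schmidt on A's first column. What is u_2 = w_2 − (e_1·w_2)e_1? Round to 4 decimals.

u_2 = (-0.5000, 3.0000, 1.5000, 2.0000)

w_1 = (1, 2, -1, -2); ‖w_1‖ = 3.1623, so e_1 = (0.3162, 0.6325, -0.3162, -0.6325).
e_1·w_2 = 0.3162·(-1) + 0.6325·2 + (-0.3162)·2 + (-0.6325)·3 = -1.5811.
u_2 = w_2 + 1.5811·e_1 = (-0.5000, 3.0000, 1.5000, 2.0000).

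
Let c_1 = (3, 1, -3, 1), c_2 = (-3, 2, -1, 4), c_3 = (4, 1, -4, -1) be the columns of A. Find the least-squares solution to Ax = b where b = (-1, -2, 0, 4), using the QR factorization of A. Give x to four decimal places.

c_1 = (3, 1, -3, 1); ‖c_1‖ = 4.4721, so q_1 = (0.6708, 0.2236, -0.6708, 0.2236).
q_1·c_2 = 0.6708·(-3) + 0.2236·2 + (-0.6708)·(-1) + 0.2236·4 = 0.0000.
u_2 = c_2 + 0.0000·q_1 = (-3.0000, 2.0000, -1.0000, 4.0000).
‖u_2‖ = 5.4772, so q_2 = (-0.5477, 0.3651, -0.1826, 0.7303).
q_1·c_3 = 0.6708·4 + 0.2236·1 + (-0.6708)·(-4) + 0.2236·(-1) = 5.3666; q_2·c_3 = (-0.5477)·4 + 0.3651·1 + (-0.1826)·(-4) + 0.7303·(-1) = -1.8257.
u_3 = c_3 − 5.3666·q_1 + 1.8257·q_2 = (-0.6000, 0.4667, -0.7333, -0.8667).
‖u_3‖ = 1.3663, so q_3 = (-0.4392, 0.3416, -0.5367, -0.6343).
Qᵀb = (-0.2236, 2.7386, -2.7813).
Back-substitute: x_3 = -2.7813/1.3663 = -2.0357.
x_2 = (2.7386 + 1.8257·(-2.0357))/5.4772 = -0.1786.
x_1 = (-0.2236 + 0.0000·(-0.1786) − 5.3666·(-2.0357))/4.4721 = 2.3929.

x = (2.3929, -0.1786, -2.0357)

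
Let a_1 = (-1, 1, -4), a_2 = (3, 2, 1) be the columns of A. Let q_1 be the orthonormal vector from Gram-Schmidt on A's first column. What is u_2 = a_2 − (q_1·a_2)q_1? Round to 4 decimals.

u_2 = (2.7222, 2.2778, -0.1111)

q_1 = a_1/‖a_1‖ = (-1, 1, -4)/4.2426 = (-0.2357, 0.2357, -0.9428).
r_{12} = q_1·a_2 = -1.1785.
u_2 = a_2 + 1.1785·q_1 = (2.7222, 2.2778, -0.1111).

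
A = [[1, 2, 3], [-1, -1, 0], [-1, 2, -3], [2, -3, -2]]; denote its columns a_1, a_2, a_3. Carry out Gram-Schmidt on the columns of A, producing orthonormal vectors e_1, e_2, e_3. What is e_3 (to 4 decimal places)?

e_3 = (0.3139, 0.2785, -0.8047, -0.4200)

a_1 = (1, -1, -1, 2); ‖a_1‖ = 2.6458, so e_1 = (0.3780, -0.3780, -0.3780, 0.7559).
e_1·a_2 = 0.3780·2 + (-0.3780)·(-1) + (-0.3780)·2 + 0.7559·(-3) = -1.8898.
u_2 = a_2 + 1.8898·e_1 = (2.7143, -1.7143, 1.2857, -1.5714).
‖u_2‖ = 3.7985, so e_2 = (0.7146, -0.4513, 0.3385, -0.4137).
e_1·a_3 = 0.3780·3 + (-0.3780)·0 + (-0.3780)·(-3) + 0.7559·(-2) = 0.7559; e_2·a_3 = 0.7146·3 + (-0.4513)·0 + 0.3385·(-3) + (-0.4137)·(-2) = 1.9557.
u_3 = a_3 − 0.7559·e_1 − 1.9557·e_2 = (1.3168, 1.1683, -3.3762, -1.7624).
‖u_3‖ = 4.1957, so e_3 = (0.3139, 0.2785, -0.8047, -0.4200).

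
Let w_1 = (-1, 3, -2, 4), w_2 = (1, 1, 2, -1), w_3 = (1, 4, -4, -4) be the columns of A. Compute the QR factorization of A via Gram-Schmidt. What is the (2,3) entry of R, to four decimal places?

r_{23} = 0.6644

e_1 = w_1/‖w_1‖ = (-1, 3, -2, 4)/5.4772 = (-0.1826, 0.5477, -0.3651, 0.7303).
r_{12} = e_1·w_2 = -1.0954.
u_2 = w_2 + 1.0954·e_1 = (0.8000, 1.6000, 1.6000, -0.2000).
‖u_2‖ = 2.4083, so e_2 = (0.3322, 0.6644, 0.6644, -0.0830).
r_{23} = e_2·w_3 = 0.6644.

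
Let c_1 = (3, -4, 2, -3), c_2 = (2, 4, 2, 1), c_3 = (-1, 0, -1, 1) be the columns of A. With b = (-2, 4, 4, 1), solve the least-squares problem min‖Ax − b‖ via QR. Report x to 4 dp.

x = (-1.1931, -0.0129, -3.5279)

e_1 = c_1/‖c_1‖ = (3, -4, 2, -3)/6.1644 = (0.4867, -0.6489, 0.3244, -0.4867).
r_{12} = e_1·c_2 = -1.4600.
u_2 = c_2 + 1.4600·e_1 = (2.7105, 3.0526, 2.4737, 0.2895).
‖u_2‖ = 4.7821, so e_2 = (0.5668, 0.6383, 0.5173, 0.0605).
r_{13} = e_1·c_3 = -1.2978; r_{23} = e_2·c_3 = -1.0236.
u_3 = c_3 + 1.2978·e_1 + 1.0236·e_2 = (0.2117, -0.1887, -0.0495, 0.4304).
‖u_3‖ = 0.5178, so e_3 = (0.4089, -0.3645, -0.0956, 0.8312).
Qᵀb = (-2.7578, 3.5494, -1.8268).
Back-substitute: x_3 = -1.8268/0.5178 = -3.5279.
x_2 = (3.5494 + 1.0236·(-3.5279))/4.7821 = -0.0129.
x_1 = (-2.7578 + 1.4600·(-0.0129) + 1.2978·(-3.5279))/6.1644 = -1.1931.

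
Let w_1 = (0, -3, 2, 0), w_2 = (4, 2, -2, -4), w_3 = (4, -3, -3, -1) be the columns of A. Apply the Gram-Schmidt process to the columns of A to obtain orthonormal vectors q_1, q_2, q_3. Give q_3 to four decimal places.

q_3 = (0.2848, -0.4819, -0.7228, 0.4052)

q_1 = w_1/‖w_1‖ = (0, -3, 2, 0)/3.6056 = (0.0000, -0.8321, 0.5547, 0.0000).
r_{12} = q_1·w_2 = -2.7735.
u_2 = w_2 + 2.7735·q_1 = (4.0000, -0.3077, -0.4615, -4.0000).
‖u_2‖ = 5.6840, so q_2 = (0.7037, -0.0541, -0.0812, -0.7037).
r_{13} = q_1·w_3 = 0.8321; r_{23} = q_2·w_3 = 3.9247.
u_3 = w_3 − 0.8321·q_1 − 3.9247·q_2 = (1.2381, -2.0952, -3.1429, 1.7619).
‖u_3‖ = 4.3480, so q_3 = (0.2848, -0.4819, -0.7228, 0.4052).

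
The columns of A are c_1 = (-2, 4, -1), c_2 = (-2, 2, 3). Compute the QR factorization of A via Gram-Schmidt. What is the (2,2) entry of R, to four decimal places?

r_{22} = 3.6253

c_1 = (-2, 4, -1); ‖c_1‖ = 4.5826, so q_1 = (-0.4364, 0.8729, -0.2182).
q_1·c_2 = (-0.4364)·(-2) + 0.8729·2 + (-0.2182)·3 = 1.9640.
u_2 = c_2 − 1.9640·q_1 = (-1.1429, 0.2857, 3.4286).
r_{22} = ‖u_2‖ = 3.6253.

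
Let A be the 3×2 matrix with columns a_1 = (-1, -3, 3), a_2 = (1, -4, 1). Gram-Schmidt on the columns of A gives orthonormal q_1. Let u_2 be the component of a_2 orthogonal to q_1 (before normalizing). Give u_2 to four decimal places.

u_2 = (1.7368, -1.7895, -1.2105)

q_1 = a_1/‖a_1‖ = (-1, -3, 3)/4.3589 = (-0.2294, -0.6882, 0.6882).
r_{12} = q_1·a_2 = 3.2118.
u_2 = a_2 − 3.2118·q_1 = (1.7368, -1.7895, -1.2105).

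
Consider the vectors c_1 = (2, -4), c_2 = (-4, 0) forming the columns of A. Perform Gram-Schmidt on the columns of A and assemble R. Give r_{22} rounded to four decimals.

c_1 = (2, -4); ‖c_1‖ = 4.4721, so e_1 = (0.4472, -0.8944).
e_1·c_2 = 0.4472·(-4) + (-0.8944)·0 = -1.7889.
u_2 = c_2 + 1.7889·e_1 = (-3.2000, -1.6000).
r_{22} = ‖u_2‖ = 3.5777.

r_{22} = 3.5777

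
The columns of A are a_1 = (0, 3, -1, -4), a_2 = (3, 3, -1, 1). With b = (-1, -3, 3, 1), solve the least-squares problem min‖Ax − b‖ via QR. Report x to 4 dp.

x = (-0.4876, -0.5537)

q_1 = a_1/‖a_1‖ = (0, 3, -1, -4)/5.0990 = (0.0000, 0.5883, -0.1961, -0.7845).
r_{12} = q_1·a_2 = 1.1767.
u_2 = a_2 − 1.1767·q_1 = (3.0000, 2.3077, -0.7692, 1.9231).
‖u_2‖ = 4.3146, so q_2 = (0.6953, 0.5349, -0.1783, 0.4457).
Qᵀb = (-3.1379, -2.3891).
Back-substitute: x_2 = -2.3891/4.3146 = -0.5537.
x_1 = (-3.1379 − 1.1767·(-0.5537))/5.0990 = -0.4876.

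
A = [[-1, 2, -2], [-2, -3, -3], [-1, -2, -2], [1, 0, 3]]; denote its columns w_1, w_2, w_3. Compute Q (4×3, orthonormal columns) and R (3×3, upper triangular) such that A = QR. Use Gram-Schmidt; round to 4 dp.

q_1 = w_1/‖w_1‖ = (-1, -2, -1, 1)/2.6458 = (-0.3780, -0.7559, -0.3780, 0.3780).
r_{12} = q_1·w_2 = 2.2678.
u_2 = w_2 − 2.2678·q_1 = (2.8571, -1.2857, -1.1429, -0.8571).
‖u_2‖ = 3.4434, so q_2 = (0.8297, -0.3734, -0.3319, -0.2489).
r_{13} = q_1·w_3 = 4.9135; r_{23} = q_2·w_3 = -0.6223.
u_3 = w_3 − 4.9135·q_1 + 0.6223·q_2 = (0.3735, 0.4819, -0.3494, 0.9880).
‖u_3‖ = 1.2124, so q_3 = (0.3081, 0.3975, -0.2882, 0.8149).

Q = [[-0.3780, 0.8297, 0.3081], [-0.7559, -0.3734, 0.3975], [-0.3780, -0.3319, -0.2882], [0.3780, -0.2489, 0.8149]], R = [[2.6458, 2.2678, 4.9135], [0.0000, 3.4434, -0.6223], [0.0000, 0.0000, 1.2124]]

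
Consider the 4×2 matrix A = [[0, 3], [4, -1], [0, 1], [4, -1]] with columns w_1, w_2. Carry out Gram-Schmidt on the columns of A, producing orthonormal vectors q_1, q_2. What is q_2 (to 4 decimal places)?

q_2 = (0.9487, 0.0000, 0.3162, 0.0000)

q_1 = w_1/‖w_1‖ = (0, 4, 0, 4)/5.6569 = (0.0000, 0.7071, 0.0000, 0.7071).
r_{12} = q_1·w_2 = -1.4142.
u_2 = w_2 + 1.4142·q_1 = (3.0000, 0.0000, 1.0000, 0.0000).
‖u_2‖ = 3.1623, so q_2 = (0.9487, 0.0000, 0.3162, 0.0000).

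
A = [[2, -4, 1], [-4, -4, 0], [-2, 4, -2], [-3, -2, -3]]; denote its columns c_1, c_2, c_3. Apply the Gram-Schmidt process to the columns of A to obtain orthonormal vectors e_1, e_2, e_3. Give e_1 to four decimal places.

e_1 = (0.3482, -0.6963, -0.3482, -0.5222)

c_1 = (2, -4, -2, -3); ‖c_1‖ = 5.7446, so e_1 = (0.3482, -0.6963, -0.3482, -0.5222).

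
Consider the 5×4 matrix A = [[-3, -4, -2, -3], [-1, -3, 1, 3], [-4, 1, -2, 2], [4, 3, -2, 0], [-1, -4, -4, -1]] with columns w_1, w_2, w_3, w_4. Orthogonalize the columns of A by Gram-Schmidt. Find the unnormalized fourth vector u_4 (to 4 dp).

u_4 = (-2.2156, 3.1667, 1.4504, 0.7769, 0.7859)

q_1 = w_1/‖w_1‖ = (-3, -1, -4, 4, -1)/6.5574 = (-0.4575, -0.1525, -0.6100, 0.6100, -0.1525).
r_{12} = q_1·w_2 = 4.1175.
u_2 = w_2 − 4.1175·q_1 = (-2.1163, -2.3721, 3.5116, 0.4884, -3.3721).
‖u_2‖ = 5.8349, so q_2 = (-0.3627, -0.4065, 0.6018, 0.0837, -0.5779).
r_{13} = q_1·w_3 = 1.3725; r_{23} = q_2·w_3 = 1.2595.
u_3 = w_3 − 1.3725·q_1 − 1.2595·q_2 = (-0.9153, 1.7213, -1.9208, -2.9426, -3.0628).
‖u_3‖ = 5.0527, so q_3 = (-0.1811, 0.3407, -0.3801, -0.5824, -0.6062).
r_{14} = q_1·w_4 = -0.1525; r_{24} = q_2·w_4 = 1.6500; r_{34} = q_3·w_4 = 1.4113.
u_4 = w_4 + 0.1525·q_1 − 1.6500·q_2 − 1.4113·q_3 = (-2.2156, 3.1667, 1.4504, 0.7769, 0.7859).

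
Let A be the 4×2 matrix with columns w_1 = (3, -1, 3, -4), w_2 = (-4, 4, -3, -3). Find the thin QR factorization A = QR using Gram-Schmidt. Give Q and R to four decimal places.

q_1 = w_1/‖w_1‖ = (3, -1, 3, -4)/5.9161 = (0.5071, -0.1690, 0.5071, -0.6761).
r_{12} = q_1·w_2 = -2.1974.
u_2 = w_2 + 2.1974·q_1 = (-2.8857, 3.6286, -1.8857, -4.4857).
‖u_2‖ = 6.7210, so q_2 = (-0.4294, 0.5399, -0.2806, -0.6674).

Q = [[0.5071, -0.4294], [-0.1690, 0.5399], [0.5071, -0.2806], [-0.6761, -0.6674]], R = [[5.9161, -2.1974], [0.0000, 6.7210]]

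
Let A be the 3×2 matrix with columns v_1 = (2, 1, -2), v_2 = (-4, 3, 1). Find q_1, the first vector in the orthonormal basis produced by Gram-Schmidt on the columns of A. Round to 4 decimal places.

q_1 = (0.6667, 0.3333, -0.6667)

v_1 = (2, 1, -2); ‖v_1‖ = 3.0000, so q_1 = (0.6667, 0.3333, -0.6667).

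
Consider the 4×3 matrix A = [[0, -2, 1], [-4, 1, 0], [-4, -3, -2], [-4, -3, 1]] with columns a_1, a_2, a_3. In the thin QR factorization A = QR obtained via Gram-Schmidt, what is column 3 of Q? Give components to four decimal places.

e_3 = (0.3829, 0.1915, -0.7275, 0.5361)

a_1 = (0, -4, -4, -4); ‖a_1‖ = 6.9282, so e_1 = (0.0000, -0.5774, -0.5774, -0.5774).
e_1·a_2 = 0.0000·(-2) + (-0.5774)·1 + (-0.5774)·(-3) + (-0.5774)·(-3) = 2.8868.
u_2 = a_2 − 2.8868·e_1 = (-2.0000, 2.6667, -1.3333, -1.3333).
‖u_2‖ = 3.8297, so e_2 = (-0.5222, 0.6963, -0.3482, -0.3482).
e_1·a_3 = 0.0000·1 + (-0.5774)·0 + (-0.5774)·(-2) + (-0.5774)·1 = 0.5774; e_2·a_3 = (-0.5222)·1 + 0.6963·0 + (-0.3482)·(-2) + (-0.3482)·1 = -0.1741.
u_3 = a_3 − 0.5774·e_1 + 0.1741·e_2 = (0.9091, 0.4545, -1.7273, 1.2727).
‖u_3‖ = 2.3741, so e_3 = (0.3829, 0.1915, -0.7275, 0.5361).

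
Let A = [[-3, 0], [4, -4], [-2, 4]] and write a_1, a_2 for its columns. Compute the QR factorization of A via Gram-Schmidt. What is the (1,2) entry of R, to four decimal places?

r_{12} = -4.4567

e_1 = a_1/‖a_1‖ = (-3, 4, -2)/5.3852 = (-0.5571, 0.7428, -0.3714).
r_{12} = e_1·a_2 = -4.4567.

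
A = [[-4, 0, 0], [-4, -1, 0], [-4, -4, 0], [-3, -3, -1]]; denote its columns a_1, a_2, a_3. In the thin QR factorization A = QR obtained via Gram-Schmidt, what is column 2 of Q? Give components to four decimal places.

e_1 = a_1/‖a_1‖ = (-4, -4, -4, -3)/7.5498 = (-0.5298, -0.5298, -0.5298, -0.3974).
r_{12} = e_1·a_2 = 3.8411.
u_2 = a_2 − 3.8411·e_1 = (2.0351, 1.0351, -1.9649, -1.4737).
‖u_2‖ = 3.3534, so e_2 = (0.6069, 0.3087, -0.5859, -0.4395).

e_2 = (0.6069, 0.3087, -0.5859, -0.4395)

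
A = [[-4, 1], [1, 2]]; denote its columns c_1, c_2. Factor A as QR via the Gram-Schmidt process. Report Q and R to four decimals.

e_1 = c_1/‖c_1‖ = (-4, 1)/4.1231 = (-0.9701, 0.2425).
r_{12} = e_1·c_2 = -0.4851.
u_2 = c_2 + 0.4851·e_1 = (0.5294, 2.1176).
‖u_2‖ = 2.1828, so e_2 = (0.2425, 0.9701).

Q = [[-0.9701, 0.2425], [0.2425, 0.9701]], R = [[4.1231, -0.4851], [0.0000, 2.1828]]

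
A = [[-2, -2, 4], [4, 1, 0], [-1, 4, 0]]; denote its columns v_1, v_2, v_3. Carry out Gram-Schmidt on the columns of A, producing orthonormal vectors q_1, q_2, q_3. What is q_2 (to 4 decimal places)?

q_2 = (-0.3599, 0.0529, 0.9315)

v_1 = (-2, 4, -1); ‖v_1‖ = 4.5826, so q_1 = (-0.4364, 0.8729, -0.2182).
q_1·v_2 = (-0.4364)·(-2) + 0.8729·1 + (-0.2182)·4 = 0.8729.
u_2 = v_2 − 0.8729·q_1 = (-1.6190, 0.2381, 4.1905).
‖u_2‖ = 4.4987, so q_2 = (-0.3599, 0.0529, 0.9315).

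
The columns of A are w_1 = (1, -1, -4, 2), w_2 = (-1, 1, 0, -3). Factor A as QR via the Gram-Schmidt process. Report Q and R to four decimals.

Q = [[0.2132, -0.2237], [-0.2132, 0.2237], [-0.8528, -0.5114], [0.4264, -0.7990]], R = [[4.6904, -1.7056], [0.0000, 2.8445]]

w_1 = (1, -1, -4, 2); ‖w_1‖ = 4.6904, so e_1 = (0.2132, -0.2132, -0.8528, 0.4264).
e_1·w_2 = 0.2132·(-1) + (-0.2132)·1 + (-0.8528)·0 + 0.4264·(-3) = -1.7056.
u_2 = w_2 + 1.7056·e_1 = (-0.6364, 0.6364, -1.4545, -2.2727).
‖u_2‖ = 2.8445, so e_2 = (-0.2237, 0.2237, -0.5114, -0.7990).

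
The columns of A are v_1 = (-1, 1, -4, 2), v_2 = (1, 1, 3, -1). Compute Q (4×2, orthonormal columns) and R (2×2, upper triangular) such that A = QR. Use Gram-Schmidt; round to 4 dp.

e_1 = v_1/‖v_1‖ = (-1, 1, -4, 2)/4.6904 = (-0.2132, 0.2132, -0.8528, 0.4264).
r_{12} = e_1·v_2 = -2.9848.
u_2 = v_2 + 2.9848·e_1 = (0.3636, 1.6364, 0.4545, 0.2727).
‖u_2‖ = 1.7581, so e_2 = (0.2068, 0.9308, 0.2585, 0.1551).

Q = [[-0.2132, 0.2068], [0.2132, 0.9308], [-0.8528, 0.2585], [0.4264, 0.1551]], R = [[4.6904, -2.9848], [0.0000, 1.7581]]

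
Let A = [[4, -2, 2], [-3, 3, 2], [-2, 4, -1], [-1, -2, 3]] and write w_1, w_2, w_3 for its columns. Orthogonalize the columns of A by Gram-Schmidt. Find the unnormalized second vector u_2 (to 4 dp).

w_1 = (4, -3, -2, -1); ‖w_1‖ = 5.4772, so e_1 = (0.7303, -0.5477, -0.3651, -0.1826).
e_1·w_2 = 0.7303·(-2) + (-0.5477)·3 + (-0.3651)·4 + (-0.1826)·(-2) = -4.1992.
u_2 = w_2 + 4.1992·e_1 = (1.0667, 0.7000, 2.4667, -2.7667).

u_2 = (1.0667, 0.7000, 2.4667, -2.7667)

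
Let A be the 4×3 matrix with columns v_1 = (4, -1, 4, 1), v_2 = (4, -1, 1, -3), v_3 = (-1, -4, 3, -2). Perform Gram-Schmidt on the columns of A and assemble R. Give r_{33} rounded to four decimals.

v_1 = (4, -1, 4, 1); ‖v_1‖ = 5.8310, so e_1 = (0.6860, -0.1715, 0.6860, 0.1715).
e_1·v_2 = 0.6860·4 + (-0.1715)·(-1) + 0.6860·1 + 0.1715·(-3) = 3.0870.
u_2 = v_2 − 3.0870·e_1 = (1.8824, -0.4706, -1.1176, -3.5294).
‖u_2‖ = 4.1798, so e_2 = (0.4503, -0.1126, -0.2674, -0.8444).
e_1·v_3 = 0.6860·(-1) + (-0.1715)·(-4) + 0.6860·3 + 0.1715·(-2) = 1.7150; e_2·v_3 = 0.4503·(-1) + (-0.1126)·(-4) + (-0.2674)·3 + (-0.8444)·(-2) = 0.8866.
u_3 = v_3 − 1.7150·e_1 − 0.8866·e_2 = (-2.5758, -3.6061, 2.0606, -1.5455).
r_{33} = ‖u_3‖ = 5.1257.

r_{33} = 5.1257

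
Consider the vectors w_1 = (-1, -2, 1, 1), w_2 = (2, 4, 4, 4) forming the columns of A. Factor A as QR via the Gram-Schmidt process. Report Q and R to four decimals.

w_1 = (-1, -2, 1, 1); ‖w_1‖ = 2.6458, so e_1 = (-0.3780, -0.7559, 0.3780, 0.3780).
e_1·w_2 = (-0.3780)·2 + (-0.7559)·4 + 0.3780·4 + 0.3780·4 = -0.7559.
u_2 = w_2 + 0.7559·e_1 = (1.7143, 3.4286, 4.2857, 4.2857).
‖u_2‖ = 7.1714, so e_2 = (0.2390, 0.4781, 0.5976, 0.5976).

Q = [[-0.3780, 0.2390], [-0.7559, 0.4781], [0.3780, 0.5976], [0.3780, 0.5976]], R = [[2.6458, -0.7559], [0.0000, 7.1714]]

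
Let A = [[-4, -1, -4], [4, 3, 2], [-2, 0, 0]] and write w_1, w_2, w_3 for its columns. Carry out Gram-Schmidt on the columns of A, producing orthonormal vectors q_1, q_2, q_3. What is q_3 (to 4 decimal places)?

w_1 = (-4, 4, -2); ‖w_1‖ = 6.0000, so q_1 = (-0.6667, 0.6667, -0.3333).
q_1·w_2 = (-0.6667)·(-1) + 0.6667·3 + (-0.3333)·0 = 2.6667.
u_2 = w_2 − 2.6667·q_1 = (0.7778, 1.2222, 0.8889).
‖u_2‖ = 1.6997, so q_2 = (0.4576, 0.7191, 0.5230).
q_1·w_3 = (-0.6667)·(-4) + 0.6667·2 + (-0.3333)·0 = 4.0000; q_2·w_3 = 0.4576·(-4) + 0.7191·2 + 0.5230·0 = -0.3922.
u_3 = w_3 − 4.0000·q_1 + 0.3922·q_2 = (-1.1538, -0.3846, 1.5385).
‖u_3‖ = 1.9612, so q_3 = (-0.5883, -0.1961, 0.7845).

q_3 = (-0.5883, -0.1961, 0.7845)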